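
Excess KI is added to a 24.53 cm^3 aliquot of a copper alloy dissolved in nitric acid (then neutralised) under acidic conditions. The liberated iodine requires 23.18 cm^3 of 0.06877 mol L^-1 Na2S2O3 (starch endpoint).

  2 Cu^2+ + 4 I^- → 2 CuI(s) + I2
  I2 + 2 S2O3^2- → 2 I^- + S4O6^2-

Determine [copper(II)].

n(S2O3^2-) = 0.02318 × 0.06877 = 1.594 × 10^-3 mol
n(I2) = n(S2O3^2-)/2 = 7.970 × 10^-4 mol
From the 2:1 ratio, n(Cu2+) in the aliquot = 2/1 × 7.970 × 10^-4 = 1.594 × 10^-3 mol
[Cu2+] = 1.594 × 10^-3 / 0.02453 = 0.06499 mol/L

0.06499 mol/L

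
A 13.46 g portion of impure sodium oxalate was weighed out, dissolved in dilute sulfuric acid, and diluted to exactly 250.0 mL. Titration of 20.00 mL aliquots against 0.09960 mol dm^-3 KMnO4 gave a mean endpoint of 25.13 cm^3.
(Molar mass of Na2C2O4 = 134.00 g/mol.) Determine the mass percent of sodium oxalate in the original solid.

77.87 %

2 MnO4^- + 5 C2O4^2- + 16 H^+ → 2 Mn^2+ + 10 CO2 + 8 H2O
n(KMnO4) per titration = 0.02513 × 0.09960 = 2.503 × 10^-3 mol
From the 5:2 ratio, n(Na2C2O4) in each aliquot = 5/2 × 2.503 × 10^-3 = 6.257 × 10^-3 mol
n(Na2C2O4) in the whole flask = 6.257 × 10^-3 × 250.0/20.00 = 0.07822 mol
mass of Na2C2O4 = 0.07822 × 134.00 = 10.48 g
% Na2C2O4 = 10.48 / 13.46 × 100 = 77.87 %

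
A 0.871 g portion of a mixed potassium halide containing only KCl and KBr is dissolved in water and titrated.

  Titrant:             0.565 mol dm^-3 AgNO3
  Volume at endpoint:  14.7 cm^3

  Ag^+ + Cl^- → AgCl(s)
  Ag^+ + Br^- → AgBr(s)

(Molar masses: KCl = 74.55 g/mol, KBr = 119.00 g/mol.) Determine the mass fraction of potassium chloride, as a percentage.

22.6 %

n(AgNO3) = 0.0147 × 0.565 = 8.31 × 10^-3 mol
Let x = n(KCl), y = n(KBr).
Titrant: 1x + 1y = 8.31 × 10^-3;  mass: 74.55x + 119.00y = 0.871
Solving, x = 2.64 × 10^-3 mol, y = 5.67 × 10^-3 mol
mass of KCl = 2.64 × 10^-3 × 74.55 = 0.197 g
% KCl = 0.197 / 0.871 × 100 = 22.6 %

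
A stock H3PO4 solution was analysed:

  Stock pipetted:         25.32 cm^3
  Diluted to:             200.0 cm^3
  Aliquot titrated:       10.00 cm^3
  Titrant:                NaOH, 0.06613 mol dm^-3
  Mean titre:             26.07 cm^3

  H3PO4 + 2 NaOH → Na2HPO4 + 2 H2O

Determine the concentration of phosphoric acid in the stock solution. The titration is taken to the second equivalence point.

0.6809 mol/L

n(NaOH) = 0.02607 × 0.06613 = 1.724 × 10^-3 mol
From the 1:2 ratio, n(H3PO4) in the aliquot = 1/2 × 1.724 × 10^-3 = 8.620 × 10^-4 mol
[H3PO4]_dilute = 8.620 × 10^-4 / 0.01000 = 0.08620 mol/L
Dilution factor = 200.0 / 25.32 = 7.899
[H3PO4]_stock = 0.08620 × 7.899 = 0.6809 mol/L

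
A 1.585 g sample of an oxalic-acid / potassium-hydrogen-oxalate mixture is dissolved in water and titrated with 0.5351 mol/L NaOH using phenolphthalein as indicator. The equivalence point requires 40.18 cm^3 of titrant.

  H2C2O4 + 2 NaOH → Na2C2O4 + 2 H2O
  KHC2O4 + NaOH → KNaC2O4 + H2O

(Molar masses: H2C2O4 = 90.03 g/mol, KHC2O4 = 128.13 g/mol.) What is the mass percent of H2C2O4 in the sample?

39.97 %

n(NaOH) = 0.04018 × 0.5351 = 0.02150 mol
Let x = n(H2C2O4), y = n(KHC2O4).
Titrant: 2x + 1y = 0.02150;  mass: 90.03x + 128.13y = 1.585
Solving, x = 7.037 × 10^-3 mol, y = 7.425 × 10^-3 mol
mass of H2C2O4 = 7.037 × 10^-3 × 90.03 = 0.6336 g
% H2C2O4 = 0.6336 / 1.585 × 100 = 39.97 %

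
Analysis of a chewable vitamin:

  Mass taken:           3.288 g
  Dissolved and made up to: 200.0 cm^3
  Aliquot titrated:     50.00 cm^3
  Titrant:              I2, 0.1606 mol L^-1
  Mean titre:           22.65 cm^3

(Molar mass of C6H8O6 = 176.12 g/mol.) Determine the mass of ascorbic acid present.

C6H8O6 + I2 → C6H6O6 + 2 HI
n(I2) per titration = 0.02265 × 0.1606 = 3.638 × 10^-3 mol
n(C6H8O6) in each aliquot = 3.638 × 10^-3 mol (1:1 ratio)
n(C6H8O6) in the whole flask = 3.638 × 10^-3 × 200.0/50.00 = 0.01455 mol
mass of C6H8O6 = 0.01455 × 176.12 = 2.563 g

2.563 g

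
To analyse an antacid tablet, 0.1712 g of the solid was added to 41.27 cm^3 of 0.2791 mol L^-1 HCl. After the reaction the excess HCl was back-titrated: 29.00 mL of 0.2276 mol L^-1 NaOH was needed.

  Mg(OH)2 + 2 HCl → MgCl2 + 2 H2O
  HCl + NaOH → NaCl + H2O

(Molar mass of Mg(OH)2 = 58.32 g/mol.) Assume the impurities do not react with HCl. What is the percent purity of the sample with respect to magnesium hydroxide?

83.77 %

n(HCl) added = 0.04127 × 0.2791 = 0.01152 mol
n(NaOH) used in back-titration = 0.02900 × 0.2276 = 6.600 × 10^-3 mol
n(HCl) left over = 6.600 × 10^-3 mol (1:1 ratio)
n(HCl) consumed by analyte = 0.01152 − 6.600 × 10^-3 = 4.918 × 10^-3 mol
From the 1:2 ratio, n(Mg(OH)2) = 1/2 × 4.918 × 10^-3 = 2.459 × 10^-3 mol
mass of Mg(OH)2 = 2.459 × 10^-3 × 58.32 = 0.1434 g
% Mg(OH)2 = 0.1434 / 0.1712 × 100 = 83.77 %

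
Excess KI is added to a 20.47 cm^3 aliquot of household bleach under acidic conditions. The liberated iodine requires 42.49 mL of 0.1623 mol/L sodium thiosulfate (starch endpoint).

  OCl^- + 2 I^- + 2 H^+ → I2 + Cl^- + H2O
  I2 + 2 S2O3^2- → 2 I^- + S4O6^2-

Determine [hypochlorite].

n(S2O3^2-) = 0.04249 × 0.1623 = 6.896 × 10^-3 mol
n(I2) = n(S2O3^2-)/2 = 3.448 × 10^-3 mol
n(OCl^-) in the aliquot = 3.448 × 10^-3 mol (1:1 ratio)
[OCl^-] = 3.448 × 10^-3 / 0.02047 = 0.1684 mol/L

0.1684 mol/L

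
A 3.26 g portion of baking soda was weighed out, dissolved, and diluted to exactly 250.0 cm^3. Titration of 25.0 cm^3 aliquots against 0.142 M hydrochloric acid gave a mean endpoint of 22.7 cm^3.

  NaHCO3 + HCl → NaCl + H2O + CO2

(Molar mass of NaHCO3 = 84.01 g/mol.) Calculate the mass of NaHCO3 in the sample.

2.71 g

n(HCl) per titration = 0.0227 × 0.142 = 3.22 × 10^-3 mol
n(NaHCO3) in each aliquot = 3.22 × 10^-3 mol (1:1 ratio)
n(NaHCO3) in the whole flask = 3.22 × 10^-3 × 250.0/25.0 = 0.0322 mol
mass of NaHCO3 = 0.0322 × 84.01 = 2.71 g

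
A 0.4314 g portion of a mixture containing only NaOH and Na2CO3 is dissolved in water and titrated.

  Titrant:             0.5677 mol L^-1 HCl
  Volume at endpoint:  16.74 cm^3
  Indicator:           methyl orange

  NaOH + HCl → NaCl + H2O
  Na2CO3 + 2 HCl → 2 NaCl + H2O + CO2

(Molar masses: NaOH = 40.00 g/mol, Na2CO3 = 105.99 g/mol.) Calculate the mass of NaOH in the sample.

0.2223 g

n(HCl) = 0.01674 × 0.5677 = 9.503 × 10^-3 mol
Let x = n(NaOH), y = n(Na2CO3).
Titrant: 1x + 2y = 9.503 × 10^-3;  mass: 40.00x + 105.99y = 0.4314
Solving, x = 5.558 × 10^-3 mol, y = 1.973 × 10^-3 mol
mass of NaOH = 5.558 × 10^-3 × 40.00 = 0.2223 g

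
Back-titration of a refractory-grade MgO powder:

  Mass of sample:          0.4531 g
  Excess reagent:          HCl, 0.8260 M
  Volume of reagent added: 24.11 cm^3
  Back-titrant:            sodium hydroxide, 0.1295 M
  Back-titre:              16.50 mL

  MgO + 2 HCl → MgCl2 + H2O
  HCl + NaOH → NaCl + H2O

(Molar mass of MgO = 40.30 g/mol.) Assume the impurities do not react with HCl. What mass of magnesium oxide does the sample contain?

0.3582 g

n(HCl) added = 0.02411 × 0.8260 = 0.01991 mol
n(NaOH) used in back-titration = 0.01650 × 0.1295 = 2.137 × 10^-3 mol
n(HCl) left over = 2.137 × 10^-3 mol (1:1 ratio)
n(HCl) consumed by analyte = 0.01991 − 2.137 × 10^-3 = 0.01778 mol
From the 1:2 ratio, n(MgO) = 1/2 × 0.01778 = 8.889 × 10^-3 mol
mass of MgO = 8.889 × 10^-3 × 40.30 = 0.3582 g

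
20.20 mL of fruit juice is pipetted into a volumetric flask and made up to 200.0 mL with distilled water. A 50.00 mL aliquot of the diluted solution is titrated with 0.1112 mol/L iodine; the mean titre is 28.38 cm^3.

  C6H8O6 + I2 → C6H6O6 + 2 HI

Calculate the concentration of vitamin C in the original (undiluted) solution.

n(I2) = 0.02838 × 0.1112 = 3.156 × 10^-3 mol
n(C6H8O6) in the aliquot = 3.156 × 10^-3 mol (1:1 ratio)
[C6H8O6]_dilute = 3.156 × 10^-3 / 0.05000 = 0.06312 mol/L
Dilution factor = 200.0 / 20.20 = 9.901
[C6H8O6]_stock = 0.06312 × 9.901 = 0.6249 mol/L

0.6249 mol/L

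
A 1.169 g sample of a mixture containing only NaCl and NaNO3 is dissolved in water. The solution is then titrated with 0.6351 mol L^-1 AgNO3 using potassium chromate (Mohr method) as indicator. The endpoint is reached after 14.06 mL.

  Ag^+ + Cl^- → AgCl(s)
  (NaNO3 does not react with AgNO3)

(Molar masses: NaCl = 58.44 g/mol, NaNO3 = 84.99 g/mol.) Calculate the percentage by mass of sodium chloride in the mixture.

44.64 %

n(AgNO3) = 0.01406 × 0.6351 = 8.930 × 10^-3 mol
Let x = n(NaCl), y = n(NaNO3).
Titrant: 1x = 8.930 × 10^-3;  mass: 58.44x + 84.99y = 1.169
Solving, x = 8.930 × 10^-3 mol, y = 7.615 × 10^-3 mol
mass of NaCl = 8.930 × 10^-3 × 58.44 = 0.5218 g
% NaCl = 0.5218 / 1.169 × 100 = 44.64 %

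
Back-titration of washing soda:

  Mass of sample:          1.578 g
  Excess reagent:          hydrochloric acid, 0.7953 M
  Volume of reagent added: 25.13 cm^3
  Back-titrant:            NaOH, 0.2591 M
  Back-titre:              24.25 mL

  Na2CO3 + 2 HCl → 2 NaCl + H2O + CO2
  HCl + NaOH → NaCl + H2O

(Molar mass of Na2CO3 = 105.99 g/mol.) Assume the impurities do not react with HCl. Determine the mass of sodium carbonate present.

0.7262 g

n(HCl) added = 0.02513 × 0.7953 = 0.01999 mol
n(NaOH) used in back-titration = 0.02425 × 0.2591 = 6.283 × 10^-3 mol
n(HCl) left over = 6.283 × 10^-3 mol (1:1 ratio)
n(HCl) consumed by analyte = 0.01999 − 6.283 × 10^-3 = 0.01370 mol
From the 1:2 ratio, n(Na2CO3) = 1/2 × 0.01370 = 6.851 × 10^-3 mol
mass of Na2CO3 = 6.851 × 10^-3 × 105.99 = 0.7262 g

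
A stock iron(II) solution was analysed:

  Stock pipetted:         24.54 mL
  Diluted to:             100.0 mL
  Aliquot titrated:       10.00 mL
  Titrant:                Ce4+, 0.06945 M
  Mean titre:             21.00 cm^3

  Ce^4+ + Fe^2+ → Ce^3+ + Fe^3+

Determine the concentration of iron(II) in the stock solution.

0.5943 M

n(Ce4+) = 0.02100 × 0.06945 = 1.458 × 10^-3 mol
n(Fe2+) in the aliquot = 1.458 × 10^-3 mol (1:1 ratio)
[Fe2+]_dilute = 1.458 × 10^-3 / 0.01000 = 0.1458 mol/L
Dilution factor = 100.0 / 24.54 = 4.075
[Fe2+]_stock = 0.1458 × 4.075 = 0.5943 mol/L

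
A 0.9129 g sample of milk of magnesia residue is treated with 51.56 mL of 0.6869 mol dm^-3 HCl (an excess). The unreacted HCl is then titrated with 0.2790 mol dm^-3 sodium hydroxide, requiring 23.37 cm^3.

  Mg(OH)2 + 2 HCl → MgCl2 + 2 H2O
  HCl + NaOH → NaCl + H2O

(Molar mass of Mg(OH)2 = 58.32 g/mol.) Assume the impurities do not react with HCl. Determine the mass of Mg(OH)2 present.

n(HCl) added = 0.05156 × 0.6869 = 0.03542 mol
n(NaOH) used in back-titration = 0.02337 × 0.2790 = 6.520 × 10^-3 mol
n(HCl) left over = 6.520 × 10^-3 mol (1:1 ratio)
n(HCl) consumed by analyte = 0.03542 − 6.520 × 10^-3 = 0.02890 mol
From the 1:2 ratio, n(Mg(OH)2) = 1/2 × 0.02890 = 0.01445 mol
mass of Mg(OH)2 = 0.01445 × 58.32 = 0.8426 g

0.8426 g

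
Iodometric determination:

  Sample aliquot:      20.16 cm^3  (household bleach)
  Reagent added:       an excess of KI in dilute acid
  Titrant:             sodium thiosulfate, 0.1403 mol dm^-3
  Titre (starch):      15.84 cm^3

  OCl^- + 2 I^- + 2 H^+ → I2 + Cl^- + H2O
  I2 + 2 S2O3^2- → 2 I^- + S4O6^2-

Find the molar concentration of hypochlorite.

n(S2O3^2-) = 0.01584 × 0.1403 = 2.222 × 10^-3 mol
n(I2) = n(S2O3^2-)/2 = 1.111 × 10^-3 mol
n(OCl^-) in the aliquot = 1.111 × 10^-3 mol (1:1 ratio)
[OCl^-] = 1.111 × 10^-3 / 0.02016 = 0.05512 mol/L

0.05512 mol/L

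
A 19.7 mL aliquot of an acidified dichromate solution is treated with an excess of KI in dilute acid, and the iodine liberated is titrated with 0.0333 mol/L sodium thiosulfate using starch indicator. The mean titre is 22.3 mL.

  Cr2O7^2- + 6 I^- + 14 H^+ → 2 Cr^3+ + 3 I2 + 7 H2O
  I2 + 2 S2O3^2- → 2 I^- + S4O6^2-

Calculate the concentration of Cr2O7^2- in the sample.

n(S2O3^2-) = 0.0223 × 0.0333 = 7.43 × 10^-4 mol
n(I2) = n(S2O3^2-)/2 = 3.71 × 10^-4 mol
From the 1:3 ratio, n(Cr2O7^2-) in the aliquot = 1/3 × 3.71 × 10^-4 = 1.24 × 10^-4 mol
[Cr2O7^2-] = 1.24 × 10^-4 / 0.0197 = 0.00628 mol/L

0.00628 mol/L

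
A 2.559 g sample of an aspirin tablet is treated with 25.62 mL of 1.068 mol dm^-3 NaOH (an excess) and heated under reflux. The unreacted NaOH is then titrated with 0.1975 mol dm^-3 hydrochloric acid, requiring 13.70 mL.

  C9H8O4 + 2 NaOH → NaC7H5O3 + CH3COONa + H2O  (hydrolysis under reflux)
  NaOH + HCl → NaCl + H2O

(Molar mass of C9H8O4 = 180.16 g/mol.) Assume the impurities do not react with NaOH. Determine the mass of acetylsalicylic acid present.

2.221 g

n(NaOH) added = 0.02562 × 1.068 = 0.02736 mol
n(HCl) used in back-titration = 0.01370 × 0.1975 = 2.706 × 10^-3 mol
n(NaOH) left over = 2.706 × 10^-3 mol (1:1 ratio)
n(NaOH) consumed by analyte = 0.02736 − 2.706 × 10^-3 = 0.02466 mol
From the 1:2 ratio, n(C9H8O4) = 1/2 × 0.02466 = 0.01233 mol
mass of C9H8O4 = 0.01233 × 180.16 = 2.221 g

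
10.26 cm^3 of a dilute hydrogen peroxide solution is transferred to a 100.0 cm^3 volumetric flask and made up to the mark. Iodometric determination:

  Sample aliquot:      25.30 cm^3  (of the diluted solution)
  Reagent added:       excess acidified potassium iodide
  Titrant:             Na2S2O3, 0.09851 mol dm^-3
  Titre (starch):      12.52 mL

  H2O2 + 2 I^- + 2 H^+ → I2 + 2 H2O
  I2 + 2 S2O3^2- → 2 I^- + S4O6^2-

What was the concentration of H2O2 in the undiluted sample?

n(S2O3^2-) = 0.01252 × 0.09851 = 1.233 × 10^-3 mol
n(I2) = n(S2O3^2-)/2 = 6.167 × 10^-4 mol
n(H2O2) in the aliquot = 6.167 × 10^-4 mol (1:1 ratio)
[H2O2]_dilute = 6.167 × 10^-4 / 0.02530 = 0.02437 mol/L
[H2O2]_original = 0.02437 × 100.0/10.26 = 0.2376 mol/L

0.2376 mol/L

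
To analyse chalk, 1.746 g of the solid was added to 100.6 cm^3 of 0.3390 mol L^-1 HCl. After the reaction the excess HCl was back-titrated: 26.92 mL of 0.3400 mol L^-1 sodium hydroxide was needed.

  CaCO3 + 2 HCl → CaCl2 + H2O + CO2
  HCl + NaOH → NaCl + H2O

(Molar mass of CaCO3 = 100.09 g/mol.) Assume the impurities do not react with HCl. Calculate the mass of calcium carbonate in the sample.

1.249 g

n(HCl) added = 0.1006 × 0.3390 = 0.03410 mol
n(NaOH) used in back-titration = 0.02692 × 0.3400 = 9.153 × 10^-3 mol
n(HCl) left over = 9.153 × 10^-3 mol (1:1 ratio)
n(HCl) consumed by analyte = 0.03410 − 9.153 × 10^-3 = 0.02495 mol
From the 1:2 ratio, n(CaCO3) = 1/2 × 0.02495 = 0.01248 mol
mass of CaCO3 = 0.01248 × 100.09 = 1.249 g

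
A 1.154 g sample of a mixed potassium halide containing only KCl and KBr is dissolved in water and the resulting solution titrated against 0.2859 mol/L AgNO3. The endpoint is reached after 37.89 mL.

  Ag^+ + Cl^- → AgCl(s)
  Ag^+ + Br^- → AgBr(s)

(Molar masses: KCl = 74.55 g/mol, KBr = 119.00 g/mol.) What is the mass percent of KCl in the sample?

n(AgNO3) = 0.03789 × 0.2859 = 0.01083 mol
Let x = n(KCl), y = n(KBr).
Titrant: 1x + 1y = 0.01083;  mass: 74.55x + 119.00y = 1.154
Solving, x = 3.039 × 10^-3 mol, y = 7.793 × 10^-3 mol
mass of KCl = 3.039 × 10^-3 × 74.55 = 0.2266 g
% KCl = 0.2266 / 1.154 × 100 = 19.63 %

19.63 %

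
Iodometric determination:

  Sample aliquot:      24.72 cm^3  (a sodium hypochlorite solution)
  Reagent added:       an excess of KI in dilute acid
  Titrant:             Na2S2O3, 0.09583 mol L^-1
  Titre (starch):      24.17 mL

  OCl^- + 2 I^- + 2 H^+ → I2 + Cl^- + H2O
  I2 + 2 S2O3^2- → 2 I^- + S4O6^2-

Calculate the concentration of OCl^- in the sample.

0.04685 mol/L

n(S2O3^2-) = 0.02417 × 0.09583 = 2.316 × 10^-3 mol
n(I2) = n(S2O3^2-)/2 = 1.158 × 10^-3 mol
n(OCl^-) in the aliquot = 1.158 × 10^-3 mol (1:1 ratio)
[OCl^-] = 1.158 × 10^-3 / 0.02472 = 0.04685 mol/L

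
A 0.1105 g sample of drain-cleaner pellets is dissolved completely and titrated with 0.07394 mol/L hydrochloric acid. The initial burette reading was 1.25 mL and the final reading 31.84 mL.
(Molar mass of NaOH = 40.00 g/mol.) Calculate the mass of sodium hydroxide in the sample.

NaOH + HCl → NaCl + H2O
n(HCl) = 0.03059 L × 0.07394 mol/L = 2.262 × 10^-3 mol
n(NaOH) = 2.262 × 10^-3 mol (1:1 ratio)
mass of NaOH = 2.262 × 10^-3 × 40.00 g/mol = 0.09047 g

0.09047 g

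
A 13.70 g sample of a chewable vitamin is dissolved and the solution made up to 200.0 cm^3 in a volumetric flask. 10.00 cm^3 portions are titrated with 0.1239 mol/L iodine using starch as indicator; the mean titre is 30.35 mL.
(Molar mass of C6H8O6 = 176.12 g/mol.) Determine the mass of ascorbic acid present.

13.25 g

C6H8O6 + I2 → C6H6O6 + 2 HI
n(I2) per titration = 0.03035 × 0.1239 = 3.760 × 10^-3 mol
n(C6H8O6) in each aliquot = 3.760 × 10^-3 mol (1:1 ratio)
n(C6H8O6) in the whole flask = 3.760 × 10^-3 × 200.0/10.00 = 0.07521 mol
mass of C6H8O6 = 0.07521 × 176.12 = 13.25 g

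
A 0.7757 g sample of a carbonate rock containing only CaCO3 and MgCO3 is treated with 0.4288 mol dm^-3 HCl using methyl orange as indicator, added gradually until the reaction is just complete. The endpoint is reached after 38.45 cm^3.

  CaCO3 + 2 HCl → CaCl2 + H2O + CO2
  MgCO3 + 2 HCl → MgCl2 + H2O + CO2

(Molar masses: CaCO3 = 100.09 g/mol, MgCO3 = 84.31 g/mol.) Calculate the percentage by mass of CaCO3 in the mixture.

n(HCl) = 0.03845 × 0.4288 = 0.01649 mol
Let x = n(CaCO3), y = n(MgCO3).
Titrant: 2x + 2y = 0.01649;  mass: 100.09x + 84.31y = 0.7757
Solving, x = 5.113 × 10^-3 mol, y = 3.131 × 10^-3 mol
mass of CaCO3 = 5.113 × 10^-3 × 100.09 = 0.5117 g
% CaCO3 = 0.5117 / 0.7757 × 100 = 65.97 %

65.97 %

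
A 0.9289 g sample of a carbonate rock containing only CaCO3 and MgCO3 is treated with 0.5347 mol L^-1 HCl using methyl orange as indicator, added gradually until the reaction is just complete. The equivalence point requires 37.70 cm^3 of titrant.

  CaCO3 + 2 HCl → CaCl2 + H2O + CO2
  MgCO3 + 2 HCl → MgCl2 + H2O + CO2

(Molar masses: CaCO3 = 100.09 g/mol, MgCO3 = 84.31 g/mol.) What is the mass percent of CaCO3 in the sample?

54.03 %

n(HCl) = 0.03770 × 0.5347 = 0.02016 mol
Let x = n(CaCO3), y = n(MgCO3).
Titrant: 2x + 2y = 0.02016;  mass: 100.09x + 84.31y = 0.9289
Solving, x = 5.015 × 10^-3 mol, y = 5.064 × 10^-3 mol
mass of CaCO3 = 5.015 × 10^-3 × 100.09 = 0.5019 g
% CaCO3 = 0.5019 / 0.9289 × 100 = 54.03 %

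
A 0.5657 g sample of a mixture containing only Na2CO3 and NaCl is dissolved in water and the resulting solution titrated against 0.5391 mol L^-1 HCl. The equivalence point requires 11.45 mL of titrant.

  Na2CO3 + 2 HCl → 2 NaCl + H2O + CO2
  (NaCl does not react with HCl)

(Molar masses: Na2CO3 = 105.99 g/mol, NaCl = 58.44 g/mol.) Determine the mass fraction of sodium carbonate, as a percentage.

n(HCl) = 0.01145 × 0.5391 = 6.173 × 10^-3 mol
Let x = n(Na2CO3), y = n(NaCl).
Titrant: 2x = 6.173 × 10^-3;  mass: 105.99x + 58.44y = 0.5657
Solving, x = 3.086 × 10^-3 mol, y = 4.082 × 10^-3 mol
mass of Na2CO3 = 3.086 × 10^-3 × 105.99 = 0.3271 g
% Na2CO3 = 0.3271 / 0.5657 × 100 = 57.83 %

57.83 %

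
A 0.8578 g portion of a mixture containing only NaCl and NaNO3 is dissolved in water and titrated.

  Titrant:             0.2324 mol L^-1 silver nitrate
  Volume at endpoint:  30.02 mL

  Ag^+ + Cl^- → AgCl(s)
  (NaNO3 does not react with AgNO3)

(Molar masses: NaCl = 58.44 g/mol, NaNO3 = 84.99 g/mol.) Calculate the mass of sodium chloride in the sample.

n(AgNO3) = 0.03002 × 0.2324 = 6.977 × 10^-3 mol
Let x = n(NaCl), y = n(NaNO3).
Titrant: 1x = 6.977 × 10^-3;  mass: 58.44x + 84.99y = 0.8578
Solving, x = 6.977 × 10^-3 mol, y = 5.296 × 10^-3 mol
mass of NaCl = 6.977 × 10^-3 × 58.44 = 0.4077 g

0.4077 g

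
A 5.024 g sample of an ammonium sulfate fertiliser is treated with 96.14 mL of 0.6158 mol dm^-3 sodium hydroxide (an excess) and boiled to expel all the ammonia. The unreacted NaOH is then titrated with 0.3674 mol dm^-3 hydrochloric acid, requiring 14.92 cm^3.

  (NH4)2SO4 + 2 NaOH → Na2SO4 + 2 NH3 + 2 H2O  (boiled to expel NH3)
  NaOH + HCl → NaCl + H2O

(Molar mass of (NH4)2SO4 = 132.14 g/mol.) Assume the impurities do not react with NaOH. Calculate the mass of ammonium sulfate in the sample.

n(NaOH) added = 0.09614 × 0.6158 = 0.05920 mol
n(HCl) used in back-titration = 0.01492 × 0.3674 = 5.482 × 10^-3 mol
n(NaOH) left over = 5.482 × 10^-3 mol (1:1 ratio)
n(NaOH) consumed by analyte = 0.05920 − 5.482 × 10^-3 = 0.05372 mol
From the 1:2 ratio, n((NH4)2SO4) = 1/2 × 0.05372 = 0.02686 mol
mass of (NH4)2SO4 = 0.02686 × 132.14 = 3.549 g

3.549 g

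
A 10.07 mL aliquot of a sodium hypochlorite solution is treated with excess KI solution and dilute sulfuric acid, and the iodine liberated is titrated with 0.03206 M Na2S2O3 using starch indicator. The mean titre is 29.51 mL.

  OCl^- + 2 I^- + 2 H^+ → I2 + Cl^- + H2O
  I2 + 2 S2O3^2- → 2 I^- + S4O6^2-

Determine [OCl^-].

n(S2O3^2-) = 0.02951 × 0.03206 = 9.461 × 10^-4 mol
n(I2) = n(S2O3^2-)/2 = 4.730 × 10^-4 mol
n(OCl^-) in the aliquot = 4.730 × 10^-4 mol (1:1 ratio)
[OCl^-] = 4.730 × 10^-4 / 0.01007 = 0.04698 mol/L

0.04698 M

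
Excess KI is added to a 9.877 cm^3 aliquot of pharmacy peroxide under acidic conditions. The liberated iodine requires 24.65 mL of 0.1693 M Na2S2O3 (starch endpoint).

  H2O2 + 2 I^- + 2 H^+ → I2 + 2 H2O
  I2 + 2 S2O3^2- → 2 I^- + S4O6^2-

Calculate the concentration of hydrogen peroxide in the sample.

0.2113 M

n(S2O3^2-) = 0.02465 × 0.1693 = 4.173 × 10^-3 mol
n(I2) = n(S2O3^2-)/2 = 2.087 × 10^-3 mol
n(H2O2) in the aliquot = 2.087 × 10^-3 mol (1:1 ratio)
[H2O2] = 2.087 × 10^-3 / 0.009877 = 0.2113 mol/L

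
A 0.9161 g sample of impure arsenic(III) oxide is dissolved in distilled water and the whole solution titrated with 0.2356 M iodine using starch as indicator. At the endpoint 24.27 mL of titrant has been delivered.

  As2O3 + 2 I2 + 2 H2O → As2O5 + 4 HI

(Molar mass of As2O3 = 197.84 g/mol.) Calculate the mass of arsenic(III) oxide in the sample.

n(I2) = 0.02427 L × 0.2356 mol/L = 5.718 × 10^-3 mol
From the 1:2 ratio, n(As2O3) = 1/2 × 5.718 × 10^-3 = 2.859 × 10^-3 mol
mass of As2O3 = 2.859 × 10^-3 × 197.84 g/mol = 0.5656 g

0.5656 g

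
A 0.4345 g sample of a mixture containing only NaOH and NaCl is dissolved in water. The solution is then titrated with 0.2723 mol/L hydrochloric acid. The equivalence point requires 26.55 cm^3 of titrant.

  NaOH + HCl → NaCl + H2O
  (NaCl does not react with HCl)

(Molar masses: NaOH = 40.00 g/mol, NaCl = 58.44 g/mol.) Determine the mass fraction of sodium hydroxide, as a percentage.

66.56 %

n(HCl) = 0.02655 × 0.2723 = 7.230 × 10^-3 mol
Let x = n(NaOH), y = n(NaCl).
Titrant: 1x = 7.230 × 10^-3;  mass: 40.00x + 58.44y = 0.4345
Solving, x = 7.230 × 10^-3 mol, y = 2.487 × 10^-3 mol
mass of NaOH = 7.230 × 10^-3 × 40.00 = 0.2892 g
% NaOH = 0.2892 / 0.4345 × 100 = 66.56 %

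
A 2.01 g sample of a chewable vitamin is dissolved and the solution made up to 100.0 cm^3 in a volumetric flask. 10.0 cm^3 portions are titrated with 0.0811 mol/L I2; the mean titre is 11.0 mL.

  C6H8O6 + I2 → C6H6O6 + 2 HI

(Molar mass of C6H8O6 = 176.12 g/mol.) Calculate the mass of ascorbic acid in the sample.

1.57 g

n(I2) per titration = 0.0110 × 0.0811 = 8.92 × 10^-4 mol
n(C6H8O6) in each aliquot = 8.92 × 10^-4 mol (1:1 ratio)
n(C6H8O6) in the whole flask = 8.92 × 10^-4 × 100.0/10.0 = 8.92 × 10^-3 mol
mass of C6H8O6 = 8.92 × 10^-3 × 176.12 = 1.57 g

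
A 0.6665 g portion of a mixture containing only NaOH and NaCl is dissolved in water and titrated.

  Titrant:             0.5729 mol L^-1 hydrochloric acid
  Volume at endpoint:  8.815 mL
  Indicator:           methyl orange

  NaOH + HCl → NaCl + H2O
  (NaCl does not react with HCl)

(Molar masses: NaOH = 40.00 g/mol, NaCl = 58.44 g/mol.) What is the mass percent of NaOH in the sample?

n(HCl) = 0.008815 × 0.5729 = 5.050 × 10^-3 mol
Let x = n(NaOH), y = n(NaCl).
Titrant: 1x = 5.050 × 10^-3;  mass: 40.00x + 58.44y = 0.6665
Solving, x = 5.050 × 10^-3 mol, y = 7.948 × 10^-3 mol
mass of NaOH = 5.050 × 10^-3 × 40.00 = 0.2020 g
% NaOH = 0.2020 / 0.6665 × 100 = 30.31 %

30.31 %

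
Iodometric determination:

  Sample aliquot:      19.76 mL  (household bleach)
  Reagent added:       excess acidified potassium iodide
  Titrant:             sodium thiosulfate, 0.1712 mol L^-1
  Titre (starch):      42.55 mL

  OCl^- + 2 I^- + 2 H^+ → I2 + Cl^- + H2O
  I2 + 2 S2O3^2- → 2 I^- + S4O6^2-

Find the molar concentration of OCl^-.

0.1843 mol/L

n(S2O3^2-) = 0.04255 × 0.1712 = 7.285 × 10^-3 mol
n(I2) = n(S2O3^2-)/2 = 3.642 × 10^-3 mol
n(OCl^-) in the aliquot = 3.642 × 10^-3 mol (1:1 ratio)
[OCl^-] = 3.642 × 10^-3 / 0.01976 = 0.1843 mol/L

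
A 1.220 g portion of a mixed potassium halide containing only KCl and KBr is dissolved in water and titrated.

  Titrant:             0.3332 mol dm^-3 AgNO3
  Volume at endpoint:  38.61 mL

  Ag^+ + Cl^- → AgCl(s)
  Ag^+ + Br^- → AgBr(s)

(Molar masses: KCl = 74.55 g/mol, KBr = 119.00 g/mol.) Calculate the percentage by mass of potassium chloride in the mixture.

42.74 %

n(AgNO3) = 0.03861 × 0.3332 = 0.01286 mol
Let x = n(KCl), y = n(KBr).
Titrant: 1x + 1y = 0.01286;  mass: 74.55x + 119.00y = 1.220
Solving, x = 6.995 × 10^-3 mol, y = 5.870 × 10^-3 mol
mass of KCl = 6.995 × 10^-3 × 74.55 = 0.5215 g
% KCl = 0.5215 / 1.220 × 100 = 42.74 %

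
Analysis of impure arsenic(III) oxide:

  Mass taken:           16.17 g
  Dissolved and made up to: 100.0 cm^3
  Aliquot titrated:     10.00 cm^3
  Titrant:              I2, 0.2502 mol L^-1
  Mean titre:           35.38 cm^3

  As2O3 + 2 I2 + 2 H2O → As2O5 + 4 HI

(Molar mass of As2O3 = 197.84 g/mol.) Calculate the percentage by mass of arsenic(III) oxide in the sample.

54.15 %

n(I2) per titration = 0.03538 × 0.2502 = 8.852 × 10^-3 mol
From the 1:2 ratio, n(As2O3) in each aliquot = 1/2 × 8.852 × 10^-3 = 4.426 × 10^-3 mol
n(As2O3) in the whole flask = 4.426 × 10^-3 × 100.0/10.00 = 0.04426 mol
mass of As2O3 = 0.04426 × 197.84 = 8.756 g
% As2O3 = 8.756 / 16.17 × 100 = 54.15 %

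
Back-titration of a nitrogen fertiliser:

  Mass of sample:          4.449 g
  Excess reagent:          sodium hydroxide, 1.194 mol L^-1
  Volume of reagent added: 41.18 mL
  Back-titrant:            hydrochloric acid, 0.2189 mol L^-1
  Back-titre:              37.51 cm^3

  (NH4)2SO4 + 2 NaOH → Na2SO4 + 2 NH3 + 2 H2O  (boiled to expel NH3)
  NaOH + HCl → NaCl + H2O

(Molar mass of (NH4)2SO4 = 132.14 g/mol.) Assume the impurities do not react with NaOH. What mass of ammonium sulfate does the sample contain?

2.706 g

n(NaOH) added = 0.04118 × 1.194 = 0.04917 mol
n(HCl) used in back-titration = 0.03751 × 0.2189 = 8.211 × 10^-3 mol
n(NaOH) left over = 8.211 × 10^-3 mol (1:1 ratio)
n(NaOH) consumed by analyte = 0.04917 − 8.211 × 10^-3 = 0.04096 mol
From the 1:2 ratio, n((NH4)2SO4) = 1/2 × 0.04096 = 0.02048 mol
mass of (NH4)2SO4 = 0.02048 × 132.14 = 2.706 g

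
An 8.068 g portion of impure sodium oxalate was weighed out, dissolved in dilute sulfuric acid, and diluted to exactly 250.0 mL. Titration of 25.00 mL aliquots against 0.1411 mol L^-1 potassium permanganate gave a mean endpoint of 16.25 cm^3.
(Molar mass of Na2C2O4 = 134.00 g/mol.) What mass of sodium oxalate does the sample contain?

7.681 g

2 MnO4^- + 5 C2O4^2- + 16 H^+ → 2 Mn^2+ + 10 CO2 + 8 H2O
n(KMnO4) per titration = 0.01625 × 0.1411 = 2.293 × 10^-3 mol
From the 5:2 ratio, n(Na2C2O4) in each aliquot = 5/2 × 2.293 × 10^-3 = 5.732 × 10^-3 mol
n(Na2C2O4) in the whole flask = 5.732 × 10^-3 × 250.0/25.00 = 0.05732 mol
mass of Na2C2O4 = 0.05732 × 134.00 = 7.681 g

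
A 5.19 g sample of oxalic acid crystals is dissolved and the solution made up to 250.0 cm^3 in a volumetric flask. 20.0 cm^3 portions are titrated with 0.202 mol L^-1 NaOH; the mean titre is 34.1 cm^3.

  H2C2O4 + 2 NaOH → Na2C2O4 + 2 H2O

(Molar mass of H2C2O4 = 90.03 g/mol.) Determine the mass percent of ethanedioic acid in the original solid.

n(NaOH) per titration = 0.0341 × 0.202 = 6.89 × 10^-3 mol
From the 1:2 ratio, n(H2C2O4) in each aliquot = 1/2 × 6.89 × 10^-3 = 3.44 × 10^-3 mol
n(H2C2O4) in the whole flask = 3.44 × 10^-3 × 250.0/20.0 = 0.0431 mol
mass of H2C2O4 = 0.0431 × 90.03 = 3.88 g
% H2C2O4 = 3.88 / 5.19 × 100 = 74.7 %

74.7 %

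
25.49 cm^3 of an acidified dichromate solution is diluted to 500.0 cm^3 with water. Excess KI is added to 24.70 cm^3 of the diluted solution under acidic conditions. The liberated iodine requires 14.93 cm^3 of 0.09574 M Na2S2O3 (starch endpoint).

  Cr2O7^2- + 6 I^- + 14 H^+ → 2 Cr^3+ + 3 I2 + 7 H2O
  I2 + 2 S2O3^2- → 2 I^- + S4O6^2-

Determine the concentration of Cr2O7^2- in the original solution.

0.1892 M

n(S2O3^2-) = 0.01493 × 0.09574 = 1.429 × 10^-3 mol
n(I2) = n(S2O3^2-)/2 = 7.147 × 10^-4 mol
From the 1:3 ratio, n(Cr2O7^2-) in the aliquot = 1/3 × 7.147 × 10^-4 = 2.382 × 10^-4 mol
[Cr2O7^2-]_dilute = 2.382 × 10^-4 / 0.02470 = 0.009645 mol/L
[Cr2O7^2-]_original = 0.009645 × 500.0/25.49 = 0.1892 mol/L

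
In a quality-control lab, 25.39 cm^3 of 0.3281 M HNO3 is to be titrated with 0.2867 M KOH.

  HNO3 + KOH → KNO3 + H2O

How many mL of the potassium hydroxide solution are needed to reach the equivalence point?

29.06 mL

n(HNO3) = 0.02539 L × 0.3281 mol/L = 8.330 × 10^-3 mol
n(KOH) = 8.330 × 10^-3 mol (1:1 stoichiometry)
V(KOH) = 8.330 × 10^-3 mol / 0.2867 mol/L = 0.02906 L = 29.06 mL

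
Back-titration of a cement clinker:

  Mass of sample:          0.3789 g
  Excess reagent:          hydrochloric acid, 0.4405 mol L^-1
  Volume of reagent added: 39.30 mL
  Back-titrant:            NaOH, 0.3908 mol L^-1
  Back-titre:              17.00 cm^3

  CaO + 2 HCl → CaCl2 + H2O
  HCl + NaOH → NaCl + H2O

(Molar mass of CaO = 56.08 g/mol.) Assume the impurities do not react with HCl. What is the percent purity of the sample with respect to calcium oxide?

n(HCl) added = 0.03930 × 0.4405 = 0.01731 mol
n(NaOH) used in back-titration = 0.01700 × 0.3908 = 6.644 × 10^-3 mol
n(HCl) left over = 6.644 × 10^-3 mol (1:1 ratio)
n(HCl) consumed by analyte = 0.01731 − 6.644 × 10^-3 = 0.01067 mol
From the 1:2 ratio, n(CaO) = 1/2 × 0.01067 = 5.334 × 10^-3 mol
mass of CaO = 5.334 × 10^-3 × 56.08 = 0.2991 g
% CaO = 0.2991 / 0.3789 × 100 = 78.95 %

78.95 %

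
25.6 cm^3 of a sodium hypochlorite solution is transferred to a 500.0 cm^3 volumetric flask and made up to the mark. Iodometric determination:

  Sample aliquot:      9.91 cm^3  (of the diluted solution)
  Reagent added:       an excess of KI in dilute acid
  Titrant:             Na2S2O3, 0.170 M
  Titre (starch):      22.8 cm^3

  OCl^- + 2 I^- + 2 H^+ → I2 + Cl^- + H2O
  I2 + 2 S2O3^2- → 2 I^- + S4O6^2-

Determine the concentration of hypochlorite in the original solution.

n(S2O3^2-) = 0.0228 × 0.170 = 3.88 × 10^-3 mol
n(I2) = n(S2O3^2-)/2 = 1.94 × 10^-3 mol
n(OCl^-) in the aliquot = 1.94 × 10^-3 mol (1:1 ratio)
[OCl^-]_dilute = 1.94 × 10^-3 / 0.00991 = 0.196 mol/L
[OCl^-]_original = 0.196 × 500.0/25.6 = 3.82 mol/L

3.82 M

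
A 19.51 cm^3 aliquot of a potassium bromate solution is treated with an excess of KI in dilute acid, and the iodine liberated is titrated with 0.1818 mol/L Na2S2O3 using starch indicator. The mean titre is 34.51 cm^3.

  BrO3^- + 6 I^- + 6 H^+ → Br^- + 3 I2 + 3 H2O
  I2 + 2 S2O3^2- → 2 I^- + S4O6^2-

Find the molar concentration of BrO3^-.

0.05360 mol/L

n(S2O3^2-) = 0.03451 × 0.1818 = 6.274 × 10^-3 mol
n(I2) = n(S2O3^2-)/2 = 3.137 × 10^-3 mol
From the 1:3 ratio, n(BrO3^-) in the aliquot = 1/3 × 3.137 × 10^-3 = 1.046 × 10^-3 mol
[BrO3^-] = 1.046 × 10^-3 / 0.01951 = 0.05360 mol/L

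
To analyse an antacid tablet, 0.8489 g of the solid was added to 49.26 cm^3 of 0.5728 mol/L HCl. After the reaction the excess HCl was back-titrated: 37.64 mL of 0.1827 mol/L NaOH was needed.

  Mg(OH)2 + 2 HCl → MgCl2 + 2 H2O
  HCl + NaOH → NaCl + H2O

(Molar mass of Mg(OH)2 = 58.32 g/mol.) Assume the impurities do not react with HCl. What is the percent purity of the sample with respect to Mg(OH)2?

n(HCl) added = 0.04926 × 0.5728 = 0.02822 mol
n(NaOH) used in back-titration = 0.03764 × 0.1827 = 6.877 × 10^-3 mol
n(HCl) left over = 6.877 × 10^-3 mol (1:1 ratio)
n(HCl) consumed by analyte = 0.02822 − 6.877 × 10^-3 = 0.02134 mol
From the 1:2 ratio, n(Mg(OH)2) = 1/2 × 0.02134 = 0.01067 mol
mass of Mg(OH)2 = 0.01067 × 58.32 = 0.6223 g
% Mg(OH)2 = 0.6223 / 0.8489 × 100 = 73.30 %

73.30 %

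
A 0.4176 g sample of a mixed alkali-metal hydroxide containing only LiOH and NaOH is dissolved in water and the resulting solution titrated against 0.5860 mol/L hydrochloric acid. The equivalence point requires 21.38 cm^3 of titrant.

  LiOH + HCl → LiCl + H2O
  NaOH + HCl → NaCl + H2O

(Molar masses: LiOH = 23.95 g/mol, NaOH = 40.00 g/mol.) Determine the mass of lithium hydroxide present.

0.1247 g

n(HCl) = 0.02138 × 0.5860 = 0.01253 mol
Let x = n(LiOH), y = n(NaOH).
Titrant: 1x + 1y = 0.01253;  mass: 23.95x + 40.00y = 0.4176
Solving, x = 5.205 × 10^-3 mol, y = 7.323 × 10^-3 mol
mass of LiOH = 5.205 × 10^-3 × 23.95 = 0.1247 g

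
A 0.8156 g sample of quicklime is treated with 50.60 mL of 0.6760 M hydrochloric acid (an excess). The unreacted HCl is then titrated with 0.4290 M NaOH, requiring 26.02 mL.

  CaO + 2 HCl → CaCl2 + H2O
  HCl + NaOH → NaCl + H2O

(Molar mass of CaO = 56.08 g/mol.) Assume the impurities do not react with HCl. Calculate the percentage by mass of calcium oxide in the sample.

79.22 %

n(HCl) added = 0.05060 × 0.6760 = 0.03421 mol
n(NaOH) used in back-titration = 0.02602 × 0.4290 = 0.01116 mol
n(HCl) left over = 0.01116 mol (1:1 ratio)
n(HCl) consumed by analyte = 0.03421 − 0.01116 = 0.02304 mol
From the 1:2 ratio, n(CaO) = 1/2 × 0.02304 = 0.01152 mol
mass of CaO = 0.01152 × 56.08 = 0.6461 g
% CaO = 0.6461 / 0.8156 × 100 = 79.22 %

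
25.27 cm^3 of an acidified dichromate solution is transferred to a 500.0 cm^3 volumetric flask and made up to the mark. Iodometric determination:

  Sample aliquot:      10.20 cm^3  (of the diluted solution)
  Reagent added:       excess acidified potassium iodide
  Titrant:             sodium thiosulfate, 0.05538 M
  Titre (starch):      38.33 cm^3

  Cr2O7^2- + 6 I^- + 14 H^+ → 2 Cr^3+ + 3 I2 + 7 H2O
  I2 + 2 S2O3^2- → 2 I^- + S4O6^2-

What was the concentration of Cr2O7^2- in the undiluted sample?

0.6863 M

n(S2O3^2-) = 0.03833 × 0.05538 = 2.123 × 10^-3 mol
n(I2) = n(S2O3^2-)/2 = 1.061 × 10^-3 mol
From the 1:3 ratio, n(Cr2O7^2-) in the aliquot = 1/3 × 1.061 × 10^-3 = 3.538 × 10^-4 mol
[Cr2O7^2-]_dilute = 3.538 × 10^-4 / 0.01020 = 0.03468 mol/L
[Cr2O7^2-]_original = 0.03468 × 500.0/25.27 = 0.6863 mol/L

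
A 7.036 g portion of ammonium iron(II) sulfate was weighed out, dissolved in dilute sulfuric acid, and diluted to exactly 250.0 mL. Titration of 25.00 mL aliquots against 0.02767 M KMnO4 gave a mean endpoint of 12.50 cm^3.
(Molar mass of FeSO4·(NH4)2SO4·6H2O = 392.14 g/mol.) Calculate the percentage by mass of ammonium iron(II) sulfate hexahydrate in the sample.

96.38 %

MnO4^- + 5 Fe^2+ + 8 H^+ → Mn^2+ + 5 Fe^3+ + 4 H2O
n(KMnO4) per titration = 0.01250 × 0.02767 = 3.459 × 10^-4 mol
From the 5:1 ratio, n(FeSO4·(NH4)2SO4·6H2O) in each aliquot = 5/1 × 3.459 × 10^-4 = 1.729 × 10^-3 mol
n(FeSO4·(NH4)2SO4·6H2O) in the whole flask = 1.729 × 10^-3 × 250.0/25.00 = 0.01729 mol
mass of FeSO4·(NH4)2SO4·6H2O = 0.01729 × 392.14 = 6.782 g
% FeSO4·(NH4)2SO4·6H2O = 6.782 / 7.036 × 100 = 96.38 %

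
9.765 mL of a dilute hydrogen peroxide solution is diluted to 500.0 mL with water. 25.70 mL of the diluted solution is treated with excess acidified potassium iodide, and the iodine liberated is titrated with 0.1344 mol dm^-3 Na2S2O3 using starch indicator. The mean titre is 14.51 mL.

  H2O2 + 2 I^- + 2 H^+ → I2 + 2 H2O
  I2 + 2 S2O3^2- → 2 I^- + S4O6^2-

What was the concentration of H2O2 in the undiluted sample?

n(S2O3^2-) = 0.01451 × 0.1344 = 1.950 × 10^-3 mol
n(I2) = n(S2O3^2-)/2 = 9.751 × 10^-4 mol
n(H2O2) in the aliquot = 9.751 × 10^-4 mol (1:1 ratio)
[H2O2]_dilute = 9.751 × 10^-4 / 0.02570 = 0.03794 mol/L
[H2O2]_original = 0.03794 × 500.0/9.765 = 1.943 mol/L

1.943 mol/L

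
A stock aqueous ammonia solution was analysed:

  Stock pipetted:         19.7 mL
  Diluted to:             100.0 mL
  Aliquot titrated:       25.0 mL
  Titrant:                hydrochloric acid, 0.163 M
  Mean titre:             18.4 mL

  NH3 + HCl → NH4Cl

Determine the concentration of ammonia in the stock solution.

0.609 M

n(HCl) = 0.0184 × 0.163 = 3.00 × 10^-3 mol
n(NH3) in the aliquot = 3.00 × 10^-3 mol (1:1 ratio)
[NH3]_dilute = 3.00 × 10^-3 / 0.0250 = 0.120 mol/L
Dilution factor = 100.0 / 19.7 = 5.076
[NH3]_stock = 0.120 × 5.076 = 0.609 mol/L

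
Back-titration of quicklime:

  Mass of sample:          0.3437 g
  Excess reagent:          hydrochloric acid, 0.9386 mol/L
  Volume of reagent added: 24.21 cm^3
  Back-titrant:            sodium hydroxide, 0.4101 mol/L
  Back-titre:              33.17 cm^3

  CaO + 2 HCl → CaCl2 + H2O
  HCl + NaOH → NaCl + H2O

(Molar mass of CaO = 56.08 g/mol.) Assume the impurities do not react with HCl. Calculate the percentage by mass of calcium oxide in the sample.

74.41 %

n(HCl) added = 0.02421 × 0.9386 = 0.02272 mol
n(NaOH) used in back-titration = 0.03317 × 0.4101 = 0.01360 mol
n(HCl) left over = 0.01360 mol (1:1 ratio)
n(HCl) consumed by analyte = 0.02272 − 0.01360 = 9.120 × 10^-3 mol
From the 1:2 ratio, n(CaO) = 1/2 × 9.120 × 10^-3 = 4.560 × 10^-3 mol
mass of CaO = 4.560 × 10^-3 × 56.08 = 0.2557 g
% CaO = 0.2557 / 0.3437 × 100 = 74.41 %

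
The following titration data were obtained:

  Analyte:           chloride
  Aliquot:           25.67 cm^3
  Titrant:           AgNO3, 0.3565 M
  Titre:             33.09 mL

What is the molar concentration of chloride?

Ag^+ + Cl^- → AgCl(s)
n(AgNO3) = 0.03309 L × 0.3565 mol/L = 0.01180 mol
n(Cl-) = 0.01180 mol (1:1 mole ratio)
[Cl-] = 0.01180 mol / 0.02567 L = 0.4595 mol/L

0.4595 M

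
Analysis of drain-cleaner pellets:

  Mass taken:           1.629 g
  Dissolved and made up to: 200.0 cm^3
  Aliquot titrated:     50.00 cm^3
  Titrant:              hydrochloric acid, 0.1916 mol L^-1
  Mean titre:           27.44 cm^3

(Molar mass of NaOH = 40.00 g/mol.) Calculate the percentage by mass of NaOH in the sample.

NaOH + HCl → NaCl + H2O
n(HCl) per titration = 0.02744 × 0.1916 = 5.258 × 10^-3 mol
n(NaOH) in each aliquot = 5.258 × 10^-3 mol (1:1 ratio)
n(NaOH) in the whole flask = 5.258 × 10^-3 × 200.0/50.00 = 0.02103 mol
mass of NaOH = 0.02103 × 40.00 = 0.8412 g
% NaOH = 0.8412 / 1.629 × 100 = 51.64 %

51.64 %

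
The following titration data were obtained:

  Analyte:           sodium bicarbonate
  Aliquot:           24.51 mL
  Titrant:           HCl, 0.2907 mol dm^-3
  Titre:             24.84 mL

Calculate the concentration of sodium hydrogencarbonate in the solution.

0.2946 mol/L

NaHCO3 + HCl → NaCl + H2O + CO2
n(HCl) = 0.02484 L × 0.2907 mol/L = 7.221 × 10^-3 mol
n(NaHCO3) = 7.221 × 10^-3 mol (1:1 mole ratio)
[NaHCO3] = 7.221 × 10^-3 mol / 0.02451 L = 0.2946 mol/L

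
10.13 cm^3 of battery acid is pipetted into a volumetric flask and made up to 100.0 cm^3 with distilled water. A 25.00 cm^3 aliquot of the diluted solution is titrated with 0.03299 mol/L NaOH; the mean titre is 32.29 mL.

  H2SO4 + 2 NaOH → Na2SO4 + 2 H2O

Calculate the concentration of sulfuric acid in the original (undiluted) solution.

n(NaOH) = 0.03229 × 0.03299 = 1.065 × 10^-3 mol
From the 1:2 ratio, n(H2SO4) in the aliquot = 1/2 × 1.065 × 10^-3 = 5.326 × 10^-4 mol
[H2SO4]_dilute = 5.326 × 10^-4 / 0.02500 = 0.02130 mol/L
Dilution factor = 100.0 / 10.13 = 9.872
[H2SO4]_stock = 0.02130 × 9.872 = 0.2103 mol/L

0.2103 mol/L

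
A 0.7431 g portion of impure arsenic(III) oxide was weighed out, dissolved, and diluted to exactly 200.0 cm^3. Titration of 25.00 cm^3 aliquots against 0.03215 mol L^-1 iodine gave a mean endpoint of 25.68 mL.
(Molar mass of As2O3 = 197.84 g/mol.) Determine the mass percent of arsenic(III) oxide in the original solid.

As2O3 + 2 I2 + 2 H2O → As2O5 + 4 HI
n(I2) per titration = 0.02568 × 0.03215 = 8.256 × 10^-4 mol
From the 1:2 ratio, n(As2O3) in each aliquot = 1/2 × 8.256 × 10^-4 = 4.128 × 10^-4 mol
n(As2O3) in the whole flask = 4.128 × 10^-4 × 200.0/25.00 = 3.302 × 10^-3 mol
mass of As2O3 = 3.302 × 10^-3 × 197.84 = 0.6534 g
% As2O3 = 0.6534 / 0.7431 × 100 = 87.92 %

87.92 %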